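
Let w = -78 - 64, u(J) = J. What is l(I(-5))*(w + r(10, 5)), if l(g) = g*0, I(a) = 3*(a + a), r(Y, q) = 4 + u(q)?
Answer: 0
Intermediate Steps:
r(Y, q) = 4 + q
w = -142
I(a) = 6*a (I(a) = 3*(2*a) = 6*a)
l(g) = 0
l(I(-5))*(w + r(10, 5)) = 0*(-142 + (4 + 5)) = 0*(-142 + 9) = 0*(-133) = 0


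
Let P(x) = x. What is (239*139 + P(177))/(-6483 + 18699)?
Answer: 16699/6108 ≈ 2.7340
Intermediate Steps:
(239*139 + P(177))/(-6483 + 18699) = (239*139 + 177)/(-6483 + 18699) = (33221 + 177)/12216 = 33398*(1/12216) = 16699/6108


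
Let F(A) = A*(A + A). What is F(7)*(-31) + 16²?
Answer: -2782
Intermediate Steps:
F(A) = 2*A² (F(A) = A*(2*A) = 2*A²)
F(7)*(-31) + 16² = (2*7²)*(-31) + 16² = (2*49)*(-31) + 256 = 98*(-31) + 256 = -3038 + 256 = -2782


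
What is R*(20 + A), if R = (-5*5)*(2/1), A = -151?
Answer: 6550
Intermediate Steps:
R = -50 ≈ -50.000
R*(20 + A) = -50*(20 - 151) = -50*(-131) = 6550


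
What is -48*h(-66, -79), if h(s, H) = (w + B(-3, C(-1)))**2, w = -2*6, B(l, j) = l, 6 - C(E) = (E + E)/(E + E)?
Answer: -10800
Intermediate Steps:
C(E) = 5 (C(E) = 6 - (E + E)/(E + E) = 6 - 2*E/(2*E) = 6 - 2*E*1/(2*E) = 6 - 1*1 = 6 - 1 = 5)
w = -12
h(s, H) = 225 (h(s, H) = (-12 - 3)**2 = (-15)**2 = 225)
-48*h(-66, -79) = -48*225 = -10800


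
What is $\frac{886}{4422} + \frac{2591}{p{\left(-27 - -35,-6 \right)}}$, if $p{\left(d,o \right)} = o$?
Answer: $- \frac{636227}{1474} \approx -431.63$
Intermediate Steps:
$\frac{886}{4422} + \frac{2591}{p{\left(-27 - -35,-6 \right)}} = \frac{886}{4422} + \frac{2591}{-6} = 886 \cdot \frac{1}{4422} + 2591 \left(- \frac{1}{6}\right) = \frac{443}{2211} - \frac{2591}{6} = - \frac{636227}{1474}$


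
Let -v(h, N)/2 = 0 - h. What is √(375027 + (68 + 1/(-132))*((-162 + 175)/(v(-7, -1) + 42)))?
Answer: √320216003877/924 ≈ 612.42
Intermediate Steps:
v(h, N) = 2*h (v(h, N) = -2*(0 - h) = -(-2)*h = 2*h)
√(375027 + (68 + 1/(-132))*((-162 + 175)/(v(-7, -1) + 42))) = √(375027 + (68 + 1/(-132))*((-162 + 175)/(2*(-7) + 42))) = √(375027 + (68 - 1/132)*(13/(-14 + 42))) = √(375027 + 8975*(13/28)/132) = √(375027 + 8975*(13*(1/28))/132) = √(375027 + (8975/132)*(13/28)) = √(375027 + 116675/3696) = √(1386216467/3696) = √320216003877/924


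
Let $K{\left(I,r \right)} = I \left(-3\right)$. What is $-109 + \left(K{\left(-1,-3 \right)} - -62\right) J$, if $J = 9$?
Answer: $476$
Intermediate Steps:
$K{\left(I,r \right)} = - 3 I$
$-109 + \left(K{\left(-1,-3 \right)} - -62\right) J = -109 + \left(\left(-3\right) \left(-1\right) - -62\right) 9 = -109 + \left(3 + 62\right) 9 = -109 + 65 \cdot 9 = -109 + 585 = 476$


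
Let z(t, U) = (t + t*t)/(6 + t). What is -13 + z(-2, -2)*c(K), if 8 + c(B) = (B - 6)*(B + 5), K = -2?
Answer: -29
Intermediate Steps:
c(B) = -8 + (-6 + B)*(5 + B) (c(B) = -8 + (B - 6)*(B + 5) = -8 + (-6 + B)*(5 + B))
z(t, U) = (t + t**2)/(6 + t)
-13 + z(-2, -2)*c(K) = -13 + (-2*(1 - 2)/(6 - 2))*(-38 + (-2)**2 - 1*(-2)) = -13 + (-2*(-1)/4)*(-38 + 4 + 2) = -13 - 2*1/4*(-1)*(-32) = -13 + (1/2)*(-32) = -13 - 16 = -29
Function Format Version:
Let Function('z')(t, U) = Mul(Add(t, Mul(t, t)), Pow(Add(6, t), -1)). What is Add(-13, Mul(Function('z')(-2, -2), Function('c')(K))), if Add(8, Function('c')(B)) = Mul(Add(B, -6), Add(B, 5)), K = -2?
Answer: -29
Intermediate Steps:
Function('c')(B) = Add(-8, Mul(Add(-6, B), Add(5, B))) (Function('c')(B) = Add(-8, Mul(Add(B, -6), Add(B, 5))) = Add(-8, Mul(Add(-6, B), Add(5, B))))
Function('z')(t, U) = Mul(Pow(Add(6, t), -1), Add(t, Pow(t, 2))) (Function('z')(t, U) = Mul(Add(t, Pow(t, 2)), Pow(Add(6, t), -1)) = Mul(Pow(Add(6, t), -1), Add(t, Pow(t, 2))))
Add(-13, Mul(Function('z')(-2, -2), Function('c')(K))) = Add(-13, Mul(Mul(-2, Pow(Add(6, -2), -1), Add(1, -2)), Add(-38, Pow(-2, 2), Mul(-1, -2)))) = Add(-13, Mul(Mul(-2, Pow(4, -1), -1), Add(-38, 4, 2))) = Add(-13, Mul(Mul(-2, Rational(1, 4), -1), -32)) = Add(-13, Mul(Rational(1, 2), -32)) = Add(-13, -16) = -29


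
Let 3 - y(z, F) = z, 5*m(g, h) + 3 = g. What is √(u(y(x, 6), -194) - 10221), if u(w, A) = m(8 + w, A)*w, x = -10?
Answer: I*√254355/5 ≈ 100.87*I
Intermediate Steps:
m(g, h) = -⅗ + g/5
y(z, F) = 3 - z
u(w, A) = w*(1 + w/5) (u(w, A) = (-⅗ + (8 + w)/5)*w = (-⅗ + (8/5 + w/5))*w = (1 + w/5)*w = w*(1 + w/5))
√(u(y(x, 6), -194) - 10221) = √((3 - 1*(-10))*(5 + (3 - 1*(-10)))/5 - 10221) = √((3 + 10)*(5 + (3 + 10))/5 - 10221) = √((⅕)*13*(5 + 13) - 10221) = √((⅕)*13*18 - 10221) = √(234/5 - 10221) = √(-50871/5) = I*√254355/5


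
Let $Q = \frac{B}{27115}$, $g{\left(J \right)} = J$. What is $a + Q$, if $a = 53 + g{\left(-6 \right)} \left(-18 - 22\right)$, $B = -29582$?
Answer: $\frac{7915113}{27115} \approx 291.91$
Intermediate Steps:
$Q = - \frac{29582}{27115} \approx -1.091$
$a = 293$ ($a = 53 - 6 \left(-18 - 22\right) = 53 - -240 = 53 + 240 = 293$)
$a + Q = 293 - \frac{29582}{27115} = \frac{7915113}{27115}$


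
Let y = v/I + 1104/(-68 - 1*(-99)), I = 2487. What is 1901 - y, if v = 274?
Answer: 143807255/77097 ≈ 1865.3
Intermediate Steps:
y = 2754142/77097 (y = 274/2487 + 1104/(-68 - 1*(-99)) = 274*(1/2487) + 1104/(-68 + 99) = 274/2487 + 1104/31 = 2754142/77097 ≈ 35.723)
1901 - y = 1901 - 1*2754142/77097 = 1901 - 2754142/77097 = 143807255/77097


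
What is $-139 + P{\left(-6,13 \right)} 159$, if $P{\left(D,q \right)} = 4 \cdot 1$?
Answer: $497$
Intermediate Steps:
$P{\left(D,q \right)} = 4$
$-139 + P{\left(-6,13 \right)} 159 = -139 + 4 \cdot 159 = -139 + 636 = 497$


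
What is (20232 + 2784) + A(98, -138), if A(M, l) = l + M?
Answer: 22976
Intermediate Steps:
A(M, l) = M + l
(20232 + 2784) + A(98, -138) = (20232 + 2784) + (98 - 138) = 23016 - 40 = 22976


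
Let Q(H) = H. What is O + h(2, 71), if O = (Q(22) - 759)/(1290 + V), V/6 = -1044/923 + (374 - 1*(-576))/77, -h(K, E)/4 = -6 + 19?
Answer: -5068318151/96460362 ≈ -52.543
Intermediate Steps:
h(K, E) = -52 (h(K, E) = -4*(-6 + 19) = -4*13 = -52)
V = 4778772/71071 (V = 6*(-1044/923 + (374 - 1*(-576))/77) = 6*(-1044*1/923 + (374 + 576)*(1/77)) = 6*(-1044/923 + 950*(1/77)) = 6*(-1044/923 + 950/77) = 6*(796462/71071) = 4778772/71071 ≈ 67.239)
O = -52379327/96460362 (O = (22 - 759)/(1290 + 4778772/71071) = -737/96460362/71071 = -737*71071/96460362 = -52379327/96460362 ≈ -0.54301)
O + h(2, 71) = -52379327/96460362 - 52 = -5068318151/96460362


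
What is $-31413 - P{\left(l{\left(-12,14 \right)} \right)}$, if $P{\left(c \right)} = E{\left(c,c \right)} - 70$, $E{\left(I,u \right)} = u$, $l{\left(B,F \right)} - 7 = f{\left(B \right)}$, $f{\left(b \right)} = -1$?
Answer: $-31349$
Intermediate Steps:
$l{\left(B,F \right)} = 6$ ($l{\left(B,F \right)} = 7 - 1 = 6$)
$P{\left(c \right)} = -70 + c$ ($P{\left(c \right)} = c - 70 = -70 + c$)
$-31413 - P{\left(l{\left(-12,14 \right)} \right)} = -31413 - \left(-70 + 6\right) = -31413 - -64 = -31413 + 64 = -31349$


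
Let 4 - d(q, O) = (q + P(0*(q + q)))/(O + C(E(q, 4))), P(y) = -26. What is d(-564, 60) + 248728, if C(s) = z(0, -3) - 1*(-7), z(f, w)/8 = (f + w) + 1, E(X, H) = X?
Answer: 12685922/51 ≈ 2.4874e+5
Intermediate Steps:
z(f, w) = 8 + 8*f + 8*w (z(f, w) = 8*((f + w) + 1) = 8*(1 + f + w) = 8 + 8*f + 8*w)
C(s) = -9 (C(s) = (8 + 8*0 + 8*(-3)) - 1*(-7) = (8 + 0 - 24) + 7 = -16 + 7 = -9)
d(q, O) = 4 - (-26 + q)/(-9 + O) (d(q, O) = 4 - (q - 26)/(O - 9) = 4 - (-26 + q)/(-9 + O))
d(-564, 60) + 248728 = (-10 - 1*(-564) + 4*60)/(-9 + 60) + 248728 = (-10 + 564 + 240)/51 + 248728 = (1/51)*794 + 248728 = 794/51 + 248728 = 12685922/51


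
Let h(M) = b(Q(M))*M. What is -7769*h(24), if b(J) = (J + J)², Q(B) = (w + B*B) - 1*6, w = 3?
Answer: -244875648096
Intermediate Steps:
Q(B) = -3 + B² (Q(B) = (3 + B*B) - 1*6 = (3 + B²) - 6 = -3 + B²)
b(J) = 4*J² (b(J) = (2*J)² = 4*J²)
h(M) = 4*M*(-3 + M²)² (h(M) = (4*(-3 + M²)²)*M = 4*M*(-3 + M²)²)
-7769*h(24) = -31076*24*(-3 + 24²)² = -31076*24*(-3 + 576)² = -31076*24*573² = -31076*24*328329 = -7769*31519584 = -244875648096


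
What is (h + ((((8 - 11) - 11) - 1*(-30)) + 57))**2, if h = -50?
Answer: 529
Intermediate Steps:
(h + ((((8 - 11) - 11) - 1*(-30)) + 57))**2 = (-50 + ((((8 - 11) - 11) - 1*(-30)) + 57))**2 = (-50 + (((-3 - 11) + 30) + 57))**2 = (-50 + ((-14 + 30) + 57))**2 = (-50 + (16 + 57))**2 = (-50 + 73)**2 = 23**2 = 529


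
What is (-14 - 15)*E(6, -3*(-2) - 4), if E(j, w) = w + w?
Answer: -116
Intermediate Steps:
E(j, w) = 2*w
(-14 - 15)*E(6, -3*(-2) - 4) = (-14 - 15)*(2*(-3*(-2) - 4)) = -58*(6 - 4) = -58*2 = -29*4 = -116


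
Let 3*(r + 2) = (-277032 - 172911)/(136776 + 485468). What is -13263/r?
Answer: 2750940724/464823 ≈ 5918.3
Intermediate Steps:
r = -1394469/622244 (r = -2 + ((-277032 - 172911)/(136776 + 485468))/3 = -2 + (-449943/622244)/3 = -2 + (-449943*1/622244)/3 = -2 + (⅓)*(-449943/622244) = -2 - 149981/622244 = -1394469/622244 ≈ -2.2410)
-13263/r = -13263/(-1394469/622244) = -13263*(-622244/1394469) = 2750940724/464823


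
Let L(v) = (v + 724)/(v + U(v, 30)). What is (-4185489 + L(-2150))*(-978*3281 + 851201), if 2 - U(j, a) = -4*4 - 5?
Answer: 20988764739967709/2127 ≈ 9.8678e+12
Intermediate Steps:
U(j, a) = 23 (U(j, a) = 2 - (-4*4 - 5) = 2 - (-16 - 5) = 2 - 1*(-21) = 2 + 21 = 23)
L(v) = (724 + v)/(23 + v) (L(v) = (v + 724)/(v + 23) = (724 + v)/(23 + v))
(-4185489 + L(-2150))*(-978*3281 + 851201) = (-4185489 + (724 - 2150)/(23 - 2150))*(-978*3281 + 851201) = (-4185489 - 1426/(-2127))*(-3208818 + 851201) = (-4185489 - 1/2127*(-1426))*(-2357617) = (-4185489 + 1426/2127)*(-2357617) = -8902533677/2127*(-2357617) = 20988764739967709/2127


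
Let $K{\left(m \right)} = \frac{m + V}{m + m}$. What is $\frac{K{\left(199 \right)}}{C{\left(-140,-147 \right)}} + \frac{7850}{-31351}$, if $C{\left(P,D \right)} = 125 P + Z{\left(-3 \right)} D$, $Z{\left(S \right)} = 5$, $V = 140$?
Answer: $- \frac{56982238489}{227530823030} \approx -0.25044$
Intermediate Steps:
$C{\left(P,D \right)} = 5 D + 125 P$ ($C{\left(P,D \right)} = 125 P + 5 D = 5 D + 125 P$)
$K{\left(m \right)} = \frac{140 + m}{2 m}$ ($K{\left(m \right)} = \frac{m + 140}{m + m} = \frac{140 + m}{2 m}$)
$\frac{K{\left(199 \right)}}{C{\left(-140,-147 \right)}} + \frac{7850}{-31351} = \frac{\frac{1}{2} \cdot \frac{1}{199} \left(140 + 199\right)}{5 \left(-147\right) + 125 \left(-140\right)} + \frac{7850}{-31351} = \frac{\frac{1}{2} \cdot \frac{1}{199} \cdot 339}{-735 - 17500} + 7850 \left(- \frac{1}{31351}\right) = \frac{339}{398 \left(-18235\right)} - \frac{7850}{31351} = \frac{339}{398} \left(- \frac{1}{18235}\right) - \frac{7850}{31351} = - \frac{339}{7257530} - \frac{7850}{31351} = - \frac{56982238489}{227530823030}$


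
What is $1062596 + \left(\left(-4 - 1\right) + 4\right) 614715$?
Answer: $447881$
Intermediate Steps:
$1062596 + \left(\left(-4 - 1\right) + 4\right) 614715 = 1062596 + \left(-5 + 4\right) 614715 = 1062596 - 614715 = 447881$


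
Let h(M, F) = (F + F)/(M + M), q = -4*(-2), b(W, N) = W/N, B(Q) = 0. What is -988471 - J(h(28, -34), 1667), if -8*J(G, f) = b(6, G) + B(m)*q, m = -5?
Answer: -33608035/34 ≈ -9.8847e+5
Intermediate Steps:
q = 8
h(M, F) = F/M (h(M, F) = (2*F)/((2*M)) = (2*F)*(1/(2*M)) = F/M)
J(G, f) = -3/(4*G) (J(G, f) = -(6/G + 0*8)/8 = -(6/G + 0)/8 = -3/(4*G))
-988471 - J(h(28, -34), 1667) = -988471 - (-3)/(4*((-34/28))) = -988471 - (-3)/(4*((-34*1/28))) = -988471 - (-3)/(4*(-17/14)) = -988471 - (-3)*(-14)/(4*17) = -988471 - 1*21/34 = -988471 - 21/34 = -33608035/34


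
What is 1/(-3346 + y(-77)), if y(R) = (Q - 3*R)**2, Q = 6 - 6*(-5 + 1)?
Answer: 1/64775 ≈ 1.5438e-5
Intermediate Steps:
Q = 30 (Q = 6 - 6*(-4) = 6 - 1*(-24) = 6 + 24 = 30)
y(R) = (30 - 3*R)**2
1/(-3346 + y(-77)) = 1/(-3346 + 9*(-10 - 77)**2) = 1/(-3346 + 9*(-87)**2) = 1/(-3346 + 9*7569) = 1/(-3346 + 68121) = 1/64775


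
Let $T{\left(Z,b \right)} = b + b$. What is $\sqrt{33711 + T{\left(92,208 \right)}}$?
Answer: $\sqrt{34127} \approx 184.73$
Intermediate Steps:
$T{\left(Z,b \right)} = 2 b$
$\sqrt{33711 + T{\left(92,208 \right)}} = \sqrt{33711 + 2 \cdot 208} = \sqrt{33711 + 416} = \sqrt{34127}$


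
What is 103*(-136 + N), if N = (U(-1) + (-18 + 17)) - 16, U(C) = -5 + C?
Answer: -16377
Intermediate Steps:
N = -23 (N = ((-5 - 1) + (-18 + 17)) - 16 = (-6 - 1) - 16 = -7 - 16 = -23)
103*(-136 + N) = 103*(-136 - 23) = 103*(-159) = -16377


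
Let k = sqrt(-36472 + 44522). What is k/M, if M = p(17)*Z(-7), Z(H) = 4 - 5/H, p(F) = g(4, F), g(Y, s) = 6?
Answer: 35*sqrt(322)/198 ≈ 3.1720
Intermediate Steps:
p(F) = 6
k = 5*sqrt(322) (k = sqrt(8050) = 5*sqrt(322) ≈ 89.722)
M = 198/7 (M = 6*(4 - 5/(-7)) = 6*(4 - 5*(-1/7)) = 6*(4 + 5/7) = 6*(33/7) = 198/7 ≈ 28.286)
k/M = (5*sqrt(322))/(198/7) = (5*sqrt(322))*(7/198) = 35*sqrt(322)/198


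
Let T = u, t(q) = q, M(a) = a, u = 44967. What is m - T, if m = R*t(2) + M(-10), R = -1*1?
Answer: -44979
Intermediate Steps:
R = -1
T = 44967
m = -12 (m = -1*2 - 10 = -2 - 10 = -12)
m - T = -12 - 1*44967 = -12 - 44967 = -44979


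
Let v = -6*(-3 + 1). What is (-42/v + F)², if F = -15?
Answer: 1369/4 ≈ 342.25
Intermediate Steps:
v = 12 (v = -6*(-2) = 12)
(-42/v + F)² = (-42/12 - 15)² = (-42*1/12 - 15)² = (-7/2 - 15)² = (-37/2)² = 1369/4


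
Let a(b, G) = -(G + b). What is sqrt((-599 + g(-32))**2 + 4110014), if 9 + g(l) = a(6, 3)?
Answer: 21*sqrt(10183) ≈ 2119.1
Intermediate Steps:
a(b, G) = -G - b
g(l) = -18 (g(l) = -9 + (-1*3 - 1*6) = -9 + (-3 - 6) = -9 - 9 = -18)
sqrt((-599 + g(-32))**2 + 4110014) = sqrt((-599 - 18)**2 + 4110014) = sqrt((-617)**2 + 4110014) = sqrt(380689 + 4110014) = sqrt(4490703) = 21*sqrt(10183)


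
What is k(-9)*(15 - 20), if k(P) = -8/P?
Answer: -40/9 ≈ -4.4444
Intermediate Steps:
k(-9)*(15 - 20) = (-8/(-9))*(15 - 20) = -8*(-1/9)*(-5) = (8/9)*(-5) = -40/9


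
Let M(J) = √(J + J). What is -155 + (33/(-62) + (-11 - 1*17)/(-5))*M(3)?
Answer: -155 + 1571*√6/310 ≈ -142.59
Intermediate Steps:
M(J) = √2*√J (M(J) = √(2*J) = √2*√J)
-155 + (33/(-62) + (-11 - 1*17)/(-5))*M(3) = -155 + (33/(-62) + (-11 - 1*17)/(-5))*(√2*√3) = -155 + (33*(-1/62) + (-11 - 17)*(-⅕))*√6 = -155 + (-33/62 - 28*(-⅕))*√6 = -155 + (-33/62 + 28/5)*√6 = -155 + 1571*√6/310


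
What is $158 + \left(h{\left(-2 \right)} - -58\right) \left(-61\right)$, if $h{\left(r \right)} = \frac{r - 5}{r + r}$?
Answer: $- \frac{13947}{4} \approx -3486.8$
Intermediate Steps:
$h{\left(r \right)} = \frac{-5 + r}{2 r}$
$158 + \left(h{\left(-2 \right)} - -58\right) \left(-61\right) = 158 + \left(\frac{-5 - 2}{2 \left(-2\right)} - -58\right) \left(-61\right) = 158 + \left(\frac{1}{2} \left(- \frac{1}{2}\right) \left(-7\right) + 58\right) \left(-61\right) = 158 + \left(\frac{7}{4} + 58\right) \left(-61\right) = 158 + \frac{239}{4} \left(-61\right) = 158 - \frac{14579}{4} = - \frac{13947}{4}$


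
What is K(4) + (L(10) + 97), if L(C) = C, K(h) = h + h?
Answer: 115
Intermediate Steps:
K(h) = 2*h
K(4) + (L(10) + 97) = 2*4 + (10 + 97) = 8 + 107 = 115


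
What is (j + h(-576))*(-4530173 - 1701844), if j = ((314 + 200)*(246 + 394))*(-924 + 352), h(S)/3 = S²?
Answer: 1166445325630464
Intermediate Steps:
h(S) = 3*S²
j = -188165120 (j = (514*640)*(-572) = 328960*(-572) = -188165120)
(j + h(-576))*(-4530173 - 1701844) = (-188165120 + 3*(-576)²)*(-4530173 - 1701844) = (-188165120 + 3*331776)*(-6232017) = (-188165120 + 995328)*(-6232017) = -187169792*(-6232017) = 1166445325630464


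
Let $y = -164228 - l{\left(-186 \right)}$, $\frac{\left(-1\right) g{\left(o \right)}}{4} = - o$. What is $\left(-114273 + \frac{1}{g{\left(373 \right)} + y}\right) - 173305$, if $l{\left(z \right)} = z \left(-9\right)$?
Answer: $- \frac{47280698981}{164410} \approx -2.8758 \cdot 10^{5}$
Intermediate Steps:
$l{\left(z \right)} = - 9 z$
$g{\left(o \right)} = 4 o$ ($g{\left(o \right)} = - 4 \left(- o\right) = 4 o$)
$y = -165902$ ($y = -164228 - \left(-9\right) \left(-186\right) = -164228 - 1674 = -165902$)
$\left(-114273 + \frac{1}{g{\left(373 \right)} + y}\right) - 173305 = \left(-114273 + \frac{1}{4 \cdot 373 - 165902}\right) - 173305 = \left(-114273 + \frac{1}{1492 - 165902}\right) - 173305 = \left(-114273 + \frac{1}{-164410}\right) - 173305 = \left(-114273 - \frac{1}{164410}\right) - 173305 = - \frac{18787623931}{164410} - 173305 = - \frac{47280698981}{164410}$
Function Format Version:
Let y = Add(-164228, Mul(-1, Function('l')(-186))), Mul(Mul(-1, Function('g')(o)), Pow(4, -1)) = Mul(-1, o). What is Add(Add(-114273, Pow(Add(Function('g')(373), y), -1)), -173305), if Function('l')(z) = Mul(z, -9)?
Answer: Rational(-47280698981, 164410) ≈ -2.8758e+5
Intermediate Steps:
Function('l')(z) = Mul(-9, z)
Function('g')(o) = Mul(4, o) (Function('g')(o) = Mul(-4, Mul(-1, o)) = Mul(4, o))
y = -165902 (y = Add(-164228, Mul(-1, Mul(-9, -186))) = Add(-164228, Mul(-1, 1674)) = Add(-164228, -1674) = -165902)
Add(Add(-114273, Pow(Add(Function('g')(373), y), -1)), -173305) = Add(Add(-114273, Pow(Add(Mul(4, 373), -165902), -1)), -173305) = Add(Add(-114273, Pow(Add(1492, -165902), -1)), -173305) = Add(Add(-114273, Pow(-164410, -1)), -173305) = Add(Add(-114273, Rational(-1, 164410)), -173305) = Add(Rational(-18787623931, 164410), -173305) = Rational(-47280698981, 164410)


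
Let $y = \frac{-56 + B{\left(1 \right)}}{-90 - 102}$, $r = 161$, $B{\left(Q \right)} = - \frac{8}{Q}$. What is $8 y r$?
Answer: $\frac{1288}{3} \approx 429.33$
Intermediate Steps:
$y = \frac{1}{3}$ ($y = \frac{-56 - \frac{8}{1}}{-90 - 102} = \frac{-56 - 8}{-192} = \left(-56 - 8\right) \left(- \frac{1}{192}\right) = \left(-64\right) \left(- \frac{1}{192}\right) = \frac{1}{3} \approx 0.33333$)
$8 y r = 8 \cdot \frac{1}{3} \cdot 161 = \frac{8}{3} \cdot 161 = \frac{1288}{3}$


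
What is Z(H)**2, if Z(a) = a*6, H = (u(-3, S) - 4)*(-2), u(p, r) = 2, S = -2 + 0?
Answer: 576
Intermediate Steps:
S = -2
H = 4 (H = (2 - 4)*(-2) = -2*(-2) = 4)
Z(a) = 6*a
Z(H)**2 = (6*4)**2 = 24**2 = 576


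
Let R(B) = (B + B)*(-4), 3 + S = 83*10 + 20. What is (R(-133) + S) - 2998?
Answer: -1087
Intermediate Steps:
S = 847 (S = -3 + (83*10 + 20) = -3 + (830 + 20) = -3 + 850 = 847)
R(B) = -8*B (R(B) = (2*B)*(-4) = -8*B)
(R(-133) + S) - 2998 = (-8*(-133) + 847) - 2998 = (1064 + 847) - 2998 = 1911 - 2998 = -1087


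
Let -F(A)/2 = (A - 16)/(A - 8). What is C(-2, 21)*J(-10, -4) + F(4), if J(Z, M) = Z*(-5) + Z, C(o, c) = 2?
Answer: 74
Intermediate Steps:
J(Z, M) = -4*Z (J(Z, M) = -5*Z + Z = -4*Z)
F(A) = -2*(-16 + A)/(-8 + A) (F(A) = -2*(A - 16)/(A - 8) = -2*(-16 + A)/(-8 + A))
C(-2, 21)*J(-10, -4) + F(4) = 2*(-4*(-10)) + 2*(16 - 1*4)/(-8 + 4) = 2*40 + 2*(16 - 4)/(-4) = 80 + 2*(-¼)*12 = 80 - 6 = 74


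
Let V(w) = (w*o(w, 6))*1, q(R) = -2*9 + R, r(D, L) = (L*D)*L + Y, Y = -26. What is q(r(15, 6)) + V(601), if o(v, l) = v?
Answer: 361697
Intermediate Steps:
r(D, L) = -26 + D*L² (r(D, L) = (L*D)*L - 26 = (D*L)*L - 26 = D*L² - 26 = -26 + D*L²)
q(R) = -18 + R
V(w) = w² (V(w) = (w*w)*1 = w²*1 = w²)
q(r(15, 6)) + V(601) = (-18 + (-26 + 15*6²)) + 601² = (-18 + (-26 + 15*36)) + 361201 = (-18 + (-26 + 540)) + 361201 = (-18 + 514) + 361201 = 496 + 361201 = 361697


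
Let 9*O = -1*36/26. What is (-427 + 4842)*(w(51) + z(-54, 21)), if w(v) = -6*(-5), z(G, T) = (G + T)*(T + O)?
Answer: -37761495/13 ≈ -2.9047e+6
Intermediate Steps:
O = -2/13 (O = (-1*36/26)/9 = (-36*1/26)/9 = (⅑)*(-18/13) = -2/13 ≈ -0.15385)
z(G, T) = (-2/13 + T)*(G + T) (z(G, T) = (G + T)*(T - 2/13) = (G + T)*(-2/13 + T) = (-2/13 + T)*(G + T))
w(v) = 30
(-427 + 4842)*(w(51) + z(-54, 21)) = (-427 + 4842)*(30 + (21² - 2/13*(-54) - 2/13*21 - 54*21)) = 4415*(30 + (441 + 108/13 - 42/13 - 1134)) = 4415*(30 - 8943/13) = 4415*(-8553/13) = -37761495/13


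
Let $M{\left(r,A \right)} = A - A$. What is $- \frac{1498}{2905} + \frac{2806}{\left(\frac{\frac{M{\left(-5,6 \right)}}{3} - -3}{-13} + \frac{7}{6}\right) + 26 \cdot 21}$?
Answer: $\frac{81700766}{17704315} \approx 4.6147$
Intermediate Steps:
$M{\left(r,A \right)} = 0$
$- \frac{1498}{2905} + \frac{2806}{\left(\frac{\frac{M{\left(-5,6 \right)}}{3} - -3}{-13} + \frac{7}{6}\right) + 26 \cdot 21} = - \frac{1498}{2905} + \frac{2806}{\left(\frac{\frac{0}{3} - -3}{-13} + \frac{7}{6}\right) + 26 \cdot 21} = \left(-1498\right) \frac{1}{2905} + \frac{2806}{\left(\left(0 \cdot \frac{1}{3} + 3\right) \left(- \frac{1}{13}\right) + 7 \cdot \frac{1}{6}\right) + 546} = - \frac{214}{415} + \frac{2806}{\left(\left(0 + 3\right) \left(- \frac{1}{13}\right) + \frac{7}{6}\right) + 546} = - \frac{214}{415} + \frac{2806}{\left(3 \left(- \frac{1}{13}\right) + \frac{7}{6}\right) + 546} = - \frac{214}{415} + \frac{2806}{\left(- \frac{3}{13} + \frac{7}{6}\right) + 546} = - \frac{214}{415} + \frac{2806}{\frac{73}{78} + 546} = - \frac{214}{415} + \frac{2806}{\frac{42661}{78}} = - \frac{214}{415} + 2806 \cdot \frac{78}{42661} = - \frac{214}{415} + \frac{218868}{42661} = \frac{81700766}{17704315}$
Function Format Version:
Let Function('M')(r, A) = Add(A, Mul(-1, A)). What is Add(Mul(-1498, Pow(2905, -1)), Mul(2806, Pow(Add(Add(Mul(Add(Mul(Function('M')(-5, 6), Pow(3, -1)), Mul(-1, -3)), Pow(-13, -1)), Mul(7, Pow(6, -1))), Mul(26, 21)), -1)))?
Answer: Rational(81700766, 17704315) ≈ 4.6147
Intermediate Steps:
Function('M')(r, A) = 0
Add(Mul(-1498, Pow(2905, -1)), Mul(2806, Pow(Add(Add(Mul(Add(Mul(Function('M')(-5, 6), Pow(3, -1)), Mul(-1, -3)), Pow(-13, -1)), Mul(7, Pow(6, -1))), Mul(26, 21)), -1))) = Add(Mul(-1498, Pow(2905, -1)), Mul(2806, Pow(Add(Add(Mul(Add(Mul(0, Pow(3, -1)), Mul(-1, -3)), Pow(-13, -1)), Mul(7, Pow(6, -1))), Mul(26, 21)), -1))) = Add(Mul(-1498, Rational(1, 2905)), Mul(2806, Pow(Add(Add(Mul(Add(Mul(0, Rational(1, 3)), 3), Rational(-1, 13)), Mul(7, Rational(1, 6))), 546), -1))) = Add(Rational(-214, 415), Mul(2806, Pow(Add(Add(Mul(Add(0, 3), Rational(-1, 13)), Rational(7, 6)), 546), -1))) = Add(Rational(-214, 415), Mul(2806, Pow(Add(Add(Mul(3, Rational(-1, 13)), Rational(7, 6)), 546), -1))) = Add(Rational(-214, 415), Mul(2806, Pow(Add(Add(Rational(-3, 13), Rational(7, 6)), 546), -1))) = Add(Rational(-214, 415), Mul(2806, Pow(Add(Rational(73, 78), 546), -1))) = Add(Rational(-214, 415), Mul(2806, Pow(Rational(42661, 78), -1))) = Add(Rational(-214, 415), Mul(2806, Rational(78, 42661))) = Add(Rational(-214, 415), Rational(218868, 42661)) = Rational(81700766, 17704315)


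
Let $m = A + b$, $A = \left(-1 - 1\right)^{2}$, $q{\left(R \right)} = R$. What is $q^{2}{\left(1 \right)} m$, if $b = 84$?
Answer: $88$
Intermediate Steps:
$A = 4$ ($A = \left(-2\right)^{2} = 4$)
$m = 88$ ($m = 4 + 84 = 88$)
$q^{2}{\left(1 \right)} m = 1^{2} \cdot 88 = 1 \cdot 88 = 88$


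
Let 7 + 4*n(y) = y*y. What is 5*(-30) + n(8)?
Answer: -543/4 ≈ -135.75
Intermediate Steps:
n(y) = -7/4 + y**2/4 (n(y) = -7/4 + (y*y)/4 = -7/4 + y**2/4)
5*(-30) + n(8) = 5*(-30) + (-7/4 + (1/4)*8**2) = -150 + (-7/4 + (1/4)*64) = -150 + (-7/4 + 16) = -150 + 57/4 = -543/4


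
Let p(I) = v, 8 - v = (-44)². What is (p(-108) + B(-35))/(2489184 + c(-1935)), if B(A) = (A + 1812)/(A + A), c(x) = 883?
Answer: -136737/174304690 ≈ -0.00078447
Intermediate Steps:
v = -1928 (v = 8 - 1*(-44)² = 8 - 1*1936 = 8 - 1936 = -1928)
B(A) = (1812 + A)/(2*A) (B(A) = (1812 + A)/((2*A)) = (1812 + A)*(1/(2*A)) = (1812 + A)/(2*A))
p(I) = -1928
(p(-108) + B(-35))/(2489184 + c(-1935)) = (-1928 + (½)*(1812 - 35)/(-35))/(2489184 + 883) = (-1928 + (½)*(-1/35)*1777)/2490067 = (-1928 - 1777/70)*(1/2490067) = -136737/70*1/2490067 = -136737/174304690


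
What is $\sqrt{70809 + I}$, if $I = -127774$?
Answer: $i \sqrt{56965} \approx 238.67 i$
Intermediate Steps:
$\sqrt{70809 + I} = \sqrt{70809 - 127774} = \sqrt{-56965} = i \sqrt{56965}$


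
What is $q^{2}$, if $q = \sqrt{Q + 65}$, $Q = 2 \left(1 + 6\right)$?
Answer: $79$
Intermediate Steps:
$Q = 14$ ($Q = 2 \cdot 7 = 14$)
$q = \sqrt{79}$ ($q = \sqrt{14 + 65} = \sqrt{79} \approx 8.8882$)
$q^{2} = \left(\sqrt{79}\right)^{2} = 79$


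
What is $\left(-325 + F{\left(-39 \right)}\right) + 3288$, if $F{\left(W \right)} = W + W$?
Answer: $2885$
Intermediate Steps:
$F{\left(W \right)} = 2 W$
$\left(-325 + F{\left(-39 \right)}\right) + 3288 = \left(-325 + 2 \left(-39\right)\right) + 3288 = \left(-325 - 78\right) + 3288 = -403 + 3288 = 2885$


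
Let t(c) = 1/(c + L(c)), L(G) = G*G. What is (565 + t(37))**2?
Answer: 631057060881/1976836 ≈ 3.1923e+5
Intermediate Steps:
L(G) = G**2
t(c) = 1/(c + c**2)
(565 + t(37))**2 = (565 + 1/(37*(1 + 37)))**2 = (565 + (1/37)/38)**2 = (565 + (1/37)*(1/38))**2 = (565 + 1/1406)**2 = (794391/1406)**2 = 631057060881/1976836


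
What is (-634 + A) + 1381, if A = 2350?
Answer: 3097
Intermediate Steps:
(-634 + A) + 1381 = (-634 + 2350) + 1381 = 1716 + 1381 = 3097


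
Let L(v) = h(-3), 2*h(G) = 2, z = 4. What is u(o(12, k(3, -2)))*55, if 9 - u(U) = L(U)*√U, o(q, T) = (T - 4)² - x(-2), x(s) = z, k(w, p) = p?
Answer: 495 - 220*√2 ≈ 183.87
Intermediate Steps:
h(G) = 1 (h(G) = (½)*2 = 1)
L(v) = 1
x(s) = 4
o(q, T) = -4 + (-4 + T)² (o(q, T) = (T - 4)² - 1*4 = (-4 + T)² - 4 = -4 + (-4 + T)²)
u(U) = 9 - √U
u(o(12, k(3, -2)))*55 = (9 - √(-4 + (-4 - 2)²))*55 = (9 - √(-4 + (-6)²))*55 = (9 - √(-4 + 36))*55 = (9 - √32)*55 = (9 - 4*√2)*55 = 495 - 220*√2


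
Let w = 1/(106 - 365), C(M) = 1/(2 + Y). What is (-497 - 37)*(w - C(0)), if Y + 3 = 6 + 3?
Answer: 71289/1036 ≈ 68.812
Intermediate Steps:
Y = 6 (Y = -3 + (6 + 3) = -3 + 9 = 6)
C(M) = ⅛ (C(M) = 1/(2 + 6) = 1/8 = ⅛)
w = -1/259 (w = 1/(-259) = -1/259 ≈ -0.0038610)
(-497 - 37)*(w - C(0)) = (-497 - 37)*(-1/259 - 1*⅛) = -534*(-1/259 - ⅛) = -534*(-267/2072) = 71289/1036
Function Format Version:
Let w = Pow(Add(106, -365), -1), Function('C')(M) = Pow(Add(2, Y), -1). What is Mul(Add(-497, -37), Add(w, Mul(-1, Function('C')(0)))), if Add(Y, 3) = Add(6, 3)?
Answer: Rational(71289, 1036) ≈ 68.812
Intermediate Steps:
Y = 6 (Y = Add(-3, Add(6, 3)) = Add(-3, 9) = 6)
Function('C')(M) = Rational(1, 8) (Function('C')(M) = Pow(Add(2, 6), -1) = Pow(8, -1) = Rational(1, 8))
w = Rational(-1, 259) (w = Pow(-259, -1) = Rational(-1, 259) ≈ -0.0038610)
Mul(Add(-497, -37), Add(w, Mul(-1, Function('C')(0)))) = Mul(Add(-497, -37), Add(Rational(-1, 259), Mul(-1, Rational(1, 8)))) = Mul(-534, Add(Rational(-1, 259), Rational(-1, 8))) = Mul(-534, Rational(-267, 2072)) = Rational(71289, 1036)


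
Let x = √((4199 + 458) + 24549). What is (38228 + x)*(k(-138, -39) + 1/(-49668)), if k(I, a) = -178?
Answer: -84492529085/12417 - 8840905*√29206/49668 ≈ -6.8350e+6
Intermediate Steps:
x = √29206 (x = √(4657 + 24549) = √29206 ≈ 170.90)
(38228 + x)*(k(-138, -39) + 1/(-49668)) = (38228 + √29206)*(-178 + 1/(-49668)) = (38228 + √29206)*(-178 - 1/49668) = (38228 + √29206)*(-8840905/49668) = -84492529085/12417 - 8840905*√29206/49668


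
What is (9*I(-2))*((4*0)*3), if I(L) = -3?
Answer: 0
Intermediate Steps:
(9*I(-2))*((4*0)*3) = (9*(-3))*((4*0)*3) = -0*3 = -27*0 = 0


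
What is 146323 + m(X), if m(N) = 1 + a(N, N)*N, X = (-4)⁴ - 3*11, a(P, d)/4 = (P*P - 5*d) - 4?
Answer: 43506444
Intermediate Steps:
a(P, d) = -16 - 20*d + 4*P² (a(P, d) = 4*((P*P - 5*d) - 4) = 4*((P² - 5*d) - 4) = 4*(-4 + P² - 5*d) = -16 - 20*d + 4*P²)
X = 223 (X = 256 - 33 = 223)
m(N) = 1 + N*(-16 - 20*N + 4*N²) (m(N) = 1 + (-16 - 20*N + 4*N²)*N = 1 + N*(-16 - 20*N + 4*N²))
146323 + m(X) = 146323 + (1 - 4*223*(4 - 1*223² + 5*223)) = 146323 + (1 - 4*223*(4 - 1*49729 + 1115)) = 146323 + (1 - 4*223*(4 - 49729 + 1115)) = 146323 + (1 - 4*223*(-48610)) = 146323 + (1 + 43360120) = 146323 + 43360121 = 43506444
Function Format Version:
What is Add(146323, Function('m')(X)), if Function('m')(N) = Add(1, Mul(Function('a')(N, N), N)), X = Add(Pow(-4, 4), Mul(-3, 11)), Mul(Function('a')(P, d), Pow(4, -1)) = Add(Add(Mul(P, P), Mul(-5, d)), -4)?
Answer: 43506444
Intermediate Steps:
Function('a')(P, d) = Add(-16, Mul(-20, d), Mul(4, Pow(P, 2))) (Function('a')(P, d) = Mul(4, Add(Add(Mul(P, P), Mul(-5, d)), -4)) = Mul(4, Add(Add(Pow(P, 2), Mul(-5, d)), -4)) = Mul(4, Add(-4, Pow(P, 2), Mul(-5, d))) = Add(-16, Mul(-20, d), Mul(4, Pow(P, 2))))
X = 223 (X = Add(256, -33) = 223)
Function('m')(N) = Add(1, Mul(N, Add(-16, Mul(-20, N), Mul(4, Pow(N, 2))))) (Function('m')(N) = Add(1, Mul(Add(-16, Mul(-20, N), Mul(4, Pow(N, 2))), N)) = Add(1, Mul(N, Add(-16, Mul(-20, N), Mul(4, Pow(N, 2))))))
Add(146323, Function('m')(X)) = Add(146323, Add(1, Mul(-4, 223, Add(4, Mul(-1, Pow(223, 2)), Mul(5, 223))))) = Add(146323, Add(1, Mul(-4, 223, Add(4, Mul(-1, 49729), 1115)))) = Add(146323, Add(1, Mul(-4, 223, Add(4, -49729, 1115)))) = Add(146323, Add(1, Mul(-4, 223, -48610))) = Add(146323, Add(1, 43360120)) = Add(146323, 43360121) = 43506444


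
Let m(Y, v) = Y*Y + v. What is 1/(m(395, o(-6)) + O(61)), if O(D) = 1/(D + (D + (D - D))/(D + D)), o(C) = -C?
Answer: 123/19191815 ≈ 6.4090e-6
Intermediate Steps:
m(Y, v) = v + Y**2 (m(Y, v) = Y**2 + v = v + Y**2)
O(D) = 1/(1/2 + D) (O(D) = 1/(D + (D + 0)/((2*D))) = 1/(D + D*(1/(2*D))) = 1/(D + 1/2) = 1/(1/2 + D))
1/(m(395, o(-6)) + O(61)) = 1/((-1*(-6) + 395**2) + 2/(1 + 2*61)) = 1/((6 + 156025) + 2/(1 + 122)) = 1/(156031 + 2/123) = 1/(19191815/123) = 123/19191815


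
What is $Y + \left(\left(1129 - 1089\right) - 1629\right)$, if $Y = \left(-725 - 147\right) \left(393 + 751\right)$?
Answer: $-999157$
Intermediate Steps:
$Y = -997568$ ($Y = \left(-872\right) 1144 = -997568$)
$Y + \left(\left(1129 - 1089\right) - 1629\right) = -997568 + \left(\left(1129 - 1089\right) - 1629\right) = -997568 + \left(40 - 1629\right) = -997568 - 1589 = -999157$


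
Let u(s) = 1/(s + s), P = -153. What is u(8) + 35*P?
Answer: -85679/16 ≈ -5354.9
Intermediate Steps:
u(s) = 1/(2*s)
u(8) + 35*P = (½)/8 + 35*(-153) = (½)*(⅛) - 5355 = 1/16 - 5355 = -85679/16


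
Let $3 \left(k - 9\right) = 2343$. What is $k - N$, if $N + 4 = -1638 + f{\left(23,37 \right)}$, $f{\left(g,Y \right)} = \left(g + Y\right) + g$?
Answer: $2349$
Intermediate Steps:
$f{\left(g,Y \right)} = Y + 2 g$ ($f{\left(g,Y \right)} = \left(Y + g\right) + g = Y + 2 g$)
$k = 790$ ($k = 9 + \frac{1}{3} \cdot 2343 = 9 + 781 = 790$)
$N = -1559$ ($N = -4 + \left(-1638 + \left(37 + 2 \cdot 23\right)\right) = -4 + \left(-1638 + \left(37 + 46\right)\right) = -4 + \left(-1638 + 83\right) = -4 - 1555 = -1559$)
$k - N = 790 - -1559 = 790 + 1559 = 2349$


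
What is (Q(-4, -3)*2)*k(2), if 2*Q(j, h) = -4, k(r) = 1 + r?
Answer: -12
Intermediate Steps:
Q(j, h) = -2 (Q(j, h) = (1/2)*(-4) = -2)
(Q(-4, -3)*2)*k(2) = (-2*2)*(1 + 2) = -4*3 = -12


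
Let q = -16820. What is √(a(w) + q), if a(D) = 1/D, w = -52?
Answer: I*√11370333/26 ≈ 129.69*I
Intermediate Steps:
√(a(w) + q) = √(1/(-52) - 16820) = √(-1/52 - 16820) = √(-874641/52) = I*√11370333/26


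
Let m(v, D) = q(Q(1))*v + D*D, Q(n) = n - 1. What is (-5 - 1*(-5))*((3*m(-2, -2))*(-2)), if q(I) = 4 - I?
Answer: 0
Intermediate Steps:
Q(n) = -1 + n
m(v, D) = D² + 4*v (m(v, D) = (4 - (-1 + 1))*v + D*D = (4 - 1*0)*v + D² = (4 + 0)*v + D² = 4*v + D² = D² + 4*v)
(-5 - 1*(-5))*((3*m(-2, -2))*(-2)) = (-5 - 1*(-5))*((3*((-2)² + 4*(-2)))*(-2)) = (-5 + 5)*((3*(4 - 8))*(-2)) = 0*((3*(-4))*(-2)) = 0*(-12*(-2)) = 0*24 = 0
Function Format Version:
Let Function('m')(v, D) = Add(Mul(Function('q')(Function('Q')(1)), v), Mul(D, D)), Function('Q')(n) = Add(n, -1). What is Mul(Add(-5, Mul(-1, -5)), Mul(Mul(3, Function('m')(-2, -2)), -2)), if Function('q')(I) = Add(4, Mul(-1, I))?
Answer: 0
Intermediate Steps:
Function('Q')(n) = Add(-1, n)
Function('m')(v, D) = Add(Pow(D, 2), Mul(4, v)) (Function('m')(v, D) = Add(Mul(Add(4, Mul(-1, Add(-1, 1))), v), Mul(D, D)) = Add(Mul(Add(4, Mul(-1, 0)), v), Pow(D, 2)) = Add(Mul(Add(4, 0), v), Pow(D, 2)) = Add(Mul(4, v), Pow(D, 2)) = Add(Pow(D, 2), Mul(4, v)))
Mul(Add(-5, Mul(-1, -5)), Mul(Mul(3, Function('m')(-2, -2)), -2)) = Mul(Add(-5, Mul(-1, -5)), Mul(Mul(3, Add(Pow(-2, 2), Mul(4, -2))), -2)) = Mul(Add(-5, 5), Mul(Mul(3, Add(4, -8)), -2)) = Mul(0, Mul(Mul(3, -4), -2)) = Mul(0, Mul(-12, -2)) = Mul(0, 24) = 0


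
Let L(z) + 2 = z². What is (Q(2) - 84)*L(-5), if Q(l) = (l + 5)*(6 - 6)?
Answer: -1932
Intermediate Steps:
Q(l) = 0 (Q(l) = (5 + l)*0 = 0)
L(z) = -2 + z²
(Q(2) - 84)*L(-5) = (0 - 84)*(-2 + (-5)²) = -84*(-2 + 25) = -84*23 = -1932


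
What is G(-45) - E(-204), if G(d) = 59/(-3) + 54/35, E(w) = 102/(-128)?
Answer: -116437/6720 ≈ -17.327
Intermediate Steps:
E(w) = -51/64 (E(w) = 102*(-1/128) = -51/64)
G(d) = -1903/105 (G(d) = 59*(-⅓) + 54*(1/35) = -59/3 + 54/35 = -1903/105)
G(-45) - E(-204) = -1903/105 - 1*(-51/64) = -1903/105 + 51/64 = -116437/6720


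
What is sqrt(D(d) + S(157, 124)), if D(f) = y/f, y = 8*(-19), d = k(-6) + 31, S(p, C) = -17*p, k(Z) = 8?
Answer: I*sqrt(4065477)/39 ≈ 51.7*I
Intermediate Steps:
d = 39 (d = 8 + 31 = 39)
y = -152
D(f) = -152/f
sqrt(D(d) + S(157, 124)) = sqrt(-152/39 - 17*157) = sqrt(-152*1/39 - 2669) = sqrt(-152/39 - 2669) = sqrt(-104243/39) = I*sqrt(4065477)/39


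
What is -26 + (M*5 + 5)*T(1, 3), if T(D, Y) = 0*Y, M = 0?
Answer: -26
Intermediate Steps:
T(D, Y) = 0
-26 + (M*5 + 5)*T(1, 3) = -26 + (0*5 + 5)*0 = -26 + (0 + 5)*0 = -26 + 5*0 = -26 + 0 = -26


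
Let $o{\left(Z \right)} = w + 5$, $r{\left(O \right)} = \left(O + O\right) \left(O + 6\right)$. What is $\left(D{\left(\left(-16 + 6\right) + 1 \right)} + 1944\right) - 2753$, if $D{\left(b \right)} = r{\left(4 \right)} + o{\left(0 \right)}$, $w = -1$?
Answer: $-725$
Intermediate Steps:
$r{\left(O \right)} = 2 O \left(6 + O\right)$
$o{\left(Z \right)} = 4$ ($o{\left(Z \right)} = -1 + 5 = 4$)
$D{\left(b \right)} = 84$ ($D{\left(b \right)} = 2 \cdot 4 \left(6 + 4\right) + 4 = 2 \cdot 4 \cdot 10 + 4 = 80 + 4 = 84$)
$\left(D{\left(\left(-16 + 6\right) + 1 \right)} + 1944\right) - 2753 = \left(84 + 1944\right) - 2753 = 2028 - 2753 = -725$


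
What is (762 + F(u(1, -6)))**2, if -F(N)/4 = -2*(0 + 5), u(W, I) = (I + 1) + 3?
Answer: 643204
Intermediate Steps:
u(W, I) = 4 + I (u(W, I) = (1 + I) + 3 = 4 + I)
F(N) = 40 (F(N) = -(-8)*(0 + 5) = -(-8)*5 = -4*(-10) = 40)
(762 + F(u(1, -6)))**2 = (762 + 40)**2 = 802**2 = 643204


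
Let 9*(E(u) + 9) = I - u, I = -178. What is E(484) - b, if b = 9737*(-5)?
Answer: 437422/9 ≈ 48602.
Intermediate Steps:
b = -48685
E(u) = -259/9 - u/9 (E(u) = -9 + (-178 - u)/9 = -9 + (-178/9 - u/9) = -259/9 - u/9)
E(484) - b = (-259/9 - ⅑*484) - 1*(-48685) = (-259/9 - 484/9) + 48685 = -743/9 + 48685 = 437422/9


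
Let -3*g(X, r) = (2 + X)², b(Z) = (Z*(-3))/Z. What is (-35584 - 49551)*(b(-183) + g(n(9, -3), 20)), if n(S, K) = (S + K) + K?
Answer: 2894590/3 ≈ 9.6486e+5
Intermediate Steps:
n(S, K) = S + 2*K (n(S, K) = (K + S) + K = S + 2*K)
b(Z) = -3 (b(Z) = (-3*Z)/Z = -3)
g(X, r) = -(2 + X)²/3
(-35584 - 49551)*(b(-183) + g(n(9, -3), 20)) = (-35584 - 49551)*(-3 - (2 + (9 + 2*(-3)))²/3) = -85135*(-3 - (2 + (9 - 6))²/3) = -85135*(-3 - (2 + 3)²/3) = -85135*(-3 - ⅓*5²) = -85135*(-3 - ⅓*25) = -85135*(-3 - 25/3) = -85135*(-34/3) = 2894590/3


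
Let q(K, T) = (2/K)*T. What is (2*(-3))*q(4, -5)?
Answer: 15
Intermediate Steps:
q(K, T) = 2*T/K
(2*(-3))*q(4, -5) = (2*(-3))*(2*(-5)/4) = -12*(-5)/4 = -6*(-5/2) = 15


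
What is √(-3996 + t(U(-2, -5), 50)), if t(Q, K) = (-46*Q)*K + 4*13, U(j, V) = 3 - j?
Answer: 6*I*√429 ≈ 124.27*I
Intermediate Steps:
t(Q, K) = 52 - 46*K*Q (t(Q, K) = -46*K*Q + 52 = 52 - 46*K*Q)
√(-3996 + t(U(-2, -5), 50)) = √(-3996 + (52 - 46*50*(3 - 1*(-2)))) = √(-3996 + (52 - 46*50*(3 + 2))) = √(-3996 + (52 - 46*50*5)) = √(-3996 + (52 - 11500)) = √(-3996 - 11448) = √(-15444) = 6*I*√429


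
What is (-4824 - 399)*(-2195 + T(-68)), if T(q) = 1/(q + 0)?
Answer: 779590203/68 ≈ 1.1465e+7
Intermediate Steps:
T(q) = 1/q
(-4824 - 399)*(-2195 + T(-68)) = (-4824 - 399)*(-2195 + 1/(-68)) = -5223*(-2195 - 1/68) = -5223*(-149261/68) = 779590203/68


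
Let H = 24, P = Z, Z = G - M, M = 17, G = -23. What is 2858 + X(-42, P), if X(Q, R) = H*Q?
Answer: 1850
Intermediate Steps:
Z = -40 (Z = -23 - 1*17 = -23 - 17 = -40)
P = -40
X(Q, R) = 24*Q
2858 + X(-42, P) = 2858 + 24*(-42) = 2858 - 1008 = 1850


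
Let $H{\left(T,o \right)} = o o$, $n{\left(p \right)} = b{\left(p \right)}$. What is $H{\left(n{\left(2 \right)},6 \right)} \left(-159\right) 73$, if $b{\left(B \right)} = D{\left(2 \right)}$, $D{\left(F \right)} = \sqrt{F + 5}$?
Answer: $-417852$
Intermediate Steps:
$D{\left(F \right)} = \sqrt{5 + F}$
$b{\left(B \right)} = \sqrt{7}$ ($b{\left(B \right)} = \sqrt{5 + 2} = \sqrt{7}$)
$n{\left(p \right)} = \sqrt{7}$
$H{\left(T,o \right)} = o^{2}$
$H{\left(n{\left(2 \right)},6 \right)} \left(-159\right) 73 = 6^{2} \left(-159\right) 73 = 36 \left(-159\right) 73 = \left(-5724\right) 73 = -417852$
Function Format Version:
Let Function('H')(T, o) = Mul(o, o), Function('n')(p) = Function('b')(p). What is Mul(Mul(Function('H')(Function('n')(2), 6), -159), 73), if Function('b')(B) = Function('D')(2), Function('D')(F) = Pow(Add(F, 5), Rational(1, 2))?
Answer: -417852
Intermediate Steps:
Function('D')(F) = Pow(Add(5, F), Rational(1, 2))
Function('b')(B) = Pow(7, Rational(1, 2)) (Function('b')(B) = Pow(Add(5, 2), Rational(1, 2)) = Pow(7, Rational(1, 2)))
Function('n')(p) = Pow(7, Rational(1, 2))
Function('H')(T, o) = Pow(o, 2)
Mul(Mul(Function('H')(Function('n')(2), 6), -159), 73) = Mul(Mul(Pow(6, 2), -159), 73) = Mul(Mul(36, -159), 73) = Mul(-5724, 73) = -417852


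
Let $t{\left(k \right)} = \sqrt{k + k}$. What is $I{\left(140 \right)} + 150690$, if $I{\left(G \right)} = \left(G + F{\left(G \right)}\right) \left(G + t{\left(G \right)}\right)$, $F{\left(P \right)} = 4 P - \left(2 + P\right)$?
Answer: $228810 + 1116 \sqrt{70} \approx 2.3815 \cdot 10^{5}$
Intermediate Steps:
$F{\left(P \right)} = -2 + 3 P$
$t{\left(k \right)} = \sqrt{2} \sqrt{k}$ ($t{\left(k \right)} = \sqrt{2 k} = \sqrt{2} \sqrt{k}$)
$I{\left(G \right)} = \left(-2 + 4 G\right) \left(G + \sqrt{2} \sqrt{G}\right)$ ($I{\left(G \right)} = \left(G + \left(-2 + 3 G\right)\right) \left(G + \sqrt{2} \sqrt{G}\right) = \left(-2 + 4 G\right) \left(G + \sqrt{2} \sqrt{G}\right)$)
$I{\left(140 \right)} + 150690 = \left(\left(-2\right) 140 + 4 \cdot 140^{2} - 2 \sqrt{2} \sqrt{140} + 4 \sqrt{2} \cdot 140^{\frac{3}{2}}\right) + 150690 = \left(-280 + 4 \cdot 19600 - 2 \sqrt{2} \cdot 2 \sqrt{35} + 4 \sqrt{2} \cdot 280 \sqrt{35}\right) + 150690 = \left(-280 + 78400 - 4 \sqrt{70} + 1120 \sqrt{70}\right) + 150690 = \left(78120 + 1116 \sqrt{70}\right) + 150690 = 228810 + 1116 \sqrt{70}$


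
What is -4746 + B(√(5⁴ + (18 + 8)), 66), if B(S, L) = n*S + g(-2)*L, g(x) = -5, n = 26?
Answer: -5076 + 26*√651 ≈ -4412.6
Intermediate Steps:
B(S, L) = -5*L + 26*S (B(S, L) = 26*S - 5*L = -5*L + 26*S)
-4746 + B(√(5⁴ + (18 + 8)), 66) = -4746 + (-5*66 + 26*√(5⁴ + (18 + 8))) = -4746 + (-330 + 26*√(625 + 26)) = -4746 + (-330 + 26*√651) = -5076 + 26*√651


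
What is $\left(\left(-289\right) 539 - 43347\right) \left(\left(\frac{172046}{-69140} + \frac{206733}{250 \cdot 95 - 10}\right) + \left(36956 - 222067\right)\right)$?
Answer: $\frac{1512440345853073959}{41034590} \approx 3.6858 \cdot 10^{10}$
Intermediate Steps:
$\left(\left(-289\right) 539 - 43347\right) \left(\left(\frac{172046}{-69140} + \frac{206733}{250 \cdot 95 - 10}\right) + \left(36956 - 222067\right)\right) = \left(-155771 - 43347\right) \left(\left(172046 \left(- \frac{1}{69140}\right) + \frac{206733}{23750 - 10}\right) + \left(36956 - 222067\right)\right) = - 199118 \left(\left(- \frac{86023}{34570} + \frac{206733}{23740}\right) - 185111\right) = - 199118 \left(\frac{510457379}{82069180} - 185111\right) = \left(-199118\right) \left(- \frac{15191397521601}{82069180}\right) = \frac{1512440345853073959}{41034590}$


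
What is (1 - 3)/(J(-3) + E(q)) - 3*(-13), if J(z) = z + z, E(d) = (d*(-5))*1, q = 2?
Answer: 313/8 ≈ 39.125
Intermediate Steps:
E(d) = -5*d (E(d) = -5*d*1 = -5*d)
J(z) = 2*z
(1 - 3)/(J(-3) + E(q)) - 3*(-13) = (1 - 3)/(2*(-3) - 5*2) - 3*(-13) = -2/(-6 - 10) + 39 = -2/(-16) + 39 = -2*(-1/16) + 39 = ⅛ + 39 = 313/8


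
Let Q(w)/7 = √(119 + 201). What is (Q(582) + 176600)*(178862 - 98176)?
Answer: 14249147600 + 4518416*√5 ≈ 1.4259e+10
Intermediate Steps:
Q(w) = 56*√5 (Q(w) = 7*√(119 + 201) = 7*√320 = 7*(8*√5) = 56*√5)
(Q(582) + 176600)*(178862 - 98176) = (56*√5 + 176600)*(178862 - 98176) = (176600 + 56*√5)*80686 = 14249147600 + 4518416*√5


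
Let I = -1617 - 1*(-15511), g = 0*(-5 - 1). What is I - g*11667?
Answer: 13894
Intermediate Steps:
g = 0 (g = 0*(-6) = 0)
I = 13894 (I = -1617 + 15511 = 13894)
I - g*11667 = 13894 - 0*11667 = 13894 - 1*0 = 13894 + 0 = 13894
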